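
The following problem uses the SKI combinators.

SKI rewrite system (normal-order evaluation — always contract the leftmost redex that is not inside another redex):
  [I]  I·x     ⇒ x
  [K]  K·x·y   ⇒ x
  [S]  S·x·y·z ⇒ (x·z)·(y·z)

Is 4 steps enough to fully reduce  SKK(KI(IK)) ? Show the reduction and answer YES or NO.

Answer: YES — reaches normal form I in 3 ≤ 4 steps

Reduction:
  start: SKK(KI(IK))
  step 1: K(KI(IK))(K(KI(IK)))
  step 2: KI(IK)
  step 3: I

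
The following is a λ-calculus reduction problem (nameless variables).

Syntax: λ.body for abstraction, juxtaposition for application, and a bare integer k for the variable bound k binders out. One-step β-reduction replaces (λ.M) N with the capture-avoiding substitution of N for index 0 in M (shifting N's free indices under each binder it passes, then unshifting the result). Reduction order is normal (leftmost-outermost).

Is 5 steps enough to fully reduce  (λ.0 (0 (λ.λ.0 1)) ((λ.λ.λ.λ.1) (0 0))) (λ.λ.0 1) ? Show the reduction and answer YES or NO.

  start: (λ.0 (0 (λ.λ.0 1)) ((λ.λ.λ.λ.1) (0 0))) (λ.λ.0 1)
  →1  (λ.λ.0 1) ((λ.λ.0 1) (λ.λ.0 1)) ((λ.λ.λ.λ.1) ((λ.λ.0 1) (λ.λ.0 1)))
  →2  (λ.0 ((λ.λ.0 1) (λ.λ.0 1))) ((λ.λ.λ.λ.1) ((λ.λ.0 1) (λ.λ.0 1)))
  →3  (λ.λ.λ.λ.1) ((λ.λ.0 1) (λ.λ.0 1)) ((λ.λ.0 1) (λ.λ.0 1))
  →4  (λ.λ.λ.1) ((λ.λ.0 1) (λ.λ.0 1))
  →5  λ.λ.1

Answer: YES — reaches normal form λ.λ.1 in 5 ≤ 5 steps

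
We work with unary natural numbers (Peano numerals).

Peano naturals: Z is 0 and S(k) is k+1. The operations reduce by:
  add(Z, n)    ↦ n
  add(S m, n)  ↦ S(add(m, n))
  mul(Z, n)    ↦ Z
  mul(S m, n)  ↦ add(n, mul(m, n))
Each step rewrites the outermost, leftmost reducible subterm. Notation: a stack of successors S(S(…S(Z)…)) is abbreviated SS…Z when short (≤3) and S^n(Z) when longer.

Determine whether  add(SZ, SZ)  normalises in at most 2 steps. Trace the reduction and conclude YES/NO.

Answer: YES — reaches normal form SSZ in 2 ≤ 2 steps

Reduction:
  start: add(SZ, SZ)
  [1] S(add(Z, SZ))
  [2] SSZ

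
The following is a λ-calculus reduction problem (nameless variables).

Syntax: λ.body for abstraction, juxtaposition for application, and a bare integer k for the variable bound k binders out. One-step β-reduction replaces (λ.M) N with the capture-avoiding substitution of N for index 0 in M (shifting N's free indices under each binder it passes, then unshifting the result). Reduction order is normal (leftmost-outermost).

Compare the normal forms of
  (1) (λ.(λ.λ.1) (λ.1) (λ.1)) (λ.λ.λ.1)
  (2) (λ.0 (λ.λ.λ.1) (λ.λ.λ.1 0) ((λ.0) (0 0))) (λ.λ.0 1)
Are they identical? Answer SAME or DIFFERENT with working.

Answer: DIFFERENT — A ⇓ λ.λ.λ.λ.1, B ⇓ λ.0 (λ.λ.0 1)

Working:
Term A:
  start: (λ.(λ.λ.1) (λ.1) (λ.1)) (λ.λ.λ.1)
  [1] (λ.λ.1) (λ.λ.λ.λ.1) (λ.λ.λ.λ.1)
  [2] (λ.λ.λ.λ.λ.1) (λ.λ.λ.λ.1)
  [3] λ.λ.λ.λ.1

Term B:
  start: (λ.0 (λ.λ.λ.1) (λ.λ.λ.1 0) ((λ.0) (0 0))) (λ.λ.0 1)
  [1] (λ.λ.0 1) (λ.λ.λ.1) (λ.λ.λ.1 0) ((λ.0) ((λ.λ.0 1) (λ.λ.0 1)))
  [2] (λ.0 (λ.λ.λ.1)) (λ.λ.λ.1 0) ((λ.0) ((λ.λ.0 1) (λ.λ.0 1)))
  [3] (λ.λ.λ.1 0) (λ.λ.λ.1) ((λ.0) ((λ.λ.0 1) (λ.λ.0 1)))
  [4] (λ.λ.1 0) ((λ.0) ((λ.λ.0 1) (λ.λ.0 1)))
  [5] λ.(λ.0) ((λ.λ.0 1) (λ.λ.0 1)) 0
  [6] λ.(λ.λ.0 1) (λ.λ.0 1) 0
  [7] λ.(λ.0 (λ.λ.0 1)) 0
  [8] λ.0 (λ.λ.0 1)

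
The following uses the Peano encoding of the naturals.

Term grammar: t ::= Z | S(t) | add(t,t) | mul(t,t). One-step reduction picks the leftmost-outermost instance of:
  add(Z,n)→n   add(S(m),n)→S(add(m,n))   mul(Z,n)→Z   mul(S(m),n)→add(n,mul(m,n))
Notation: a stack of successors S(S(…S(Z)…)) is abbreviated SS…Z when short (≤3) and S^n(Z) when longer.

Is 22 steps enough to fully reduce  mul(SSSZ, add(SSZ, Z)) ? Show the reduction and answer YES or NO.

Answer: YES — reaches normal form S^6(Z) in 22 ≤ 22 steps

Working:
  start: mul(SSSZ, add(SSZ, Z))
  step 1: add(add(SSZ, Z), mul(SSZ, add(SSZ, Z)))
  step 2: add(S(add(SZ, Z)), mul(SSZ, add(SSZ, Z)))
  step 3: S(add(add(SZ, Z), mul(SSZ, add(SSZ, Z))))
  step 4: S(add(S(add(Z, Z)), mul(SSZ, add(SSZ, Z))))
  step 5: S(S(add(add(Z, Z), mul(SSZ, add(SSZ, Z)))))
  step 6: S(S(add(Z, mul(SSZ, add(SSZ, Z)))))
  step 7: S(S(mul(SSZ, add(SSZ, Z))))
  step 8: S(S(add(add(SSZ, Z), mul(SZ, add(SSZ, Z)))))
  step 9: S(S(add(S(add(SZ, Z)), mul(SZ, add(SSZ, Z)))))
  step 10: S(S(S(add(add(SZ, Z), mul(SZ, add(SSZ, Z))))))
  step 11: S(S(S(add(S(add(Z, Z)), mul(SZ, add(SSZ, Z))))))
  step 12: S(S(S(S(add(add(Z, Z), mul(SZ, add(SSZ, Z)))))))
  step 13: S(S(S(S(add(Z, mul(SZ, add(SSZ, Z)))))))
  step 14: S(S(S(S(mul(SZ, add(SSZ, Z))))))
  step 15: S(S(S(S(add(add(SSZ, Z), mul(Z, add(SSZ, Z)))))))
  step 16: S(S(S(S(add(S(add(SZ, Z)), mul(Z, add(SSZ, Z)))))))
  step 17: S(S(S(S(S(add(add(SZ, Z), mul(Z, add(SSZ, Z))))))))
  step 18: S(S(S(S(S(add(S(add(Z, Z)), mul(Z, add(SSZ, Z))))))))
  step 19: S(S(S(S(S(S(add(add(Z, Z), mul(Z, add(SSZ, Z)))))))))
  step 20: S(S(S(S(S(S(add(Z, mul(Z, add(SSZ, Z)))))))))
  step 21: S(S(S(S(S(S(mul(Z, add(SSZ, Z))))))))
  step 22: S^6(Z)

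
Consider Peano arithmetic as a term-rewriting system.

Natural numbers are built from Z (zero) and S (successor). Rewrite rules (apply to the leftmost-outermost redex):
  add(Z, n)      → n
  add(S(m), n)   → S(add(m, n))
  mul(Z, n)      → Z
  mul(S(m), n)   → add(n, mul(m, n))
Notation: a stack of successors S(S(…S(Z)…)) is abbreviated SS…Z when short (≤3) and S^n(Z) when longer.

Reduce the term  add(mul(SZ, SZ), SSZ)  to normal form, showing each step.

Answer: normal form = SSSZ  (in 6 steps)

Working:
  start: add(mul(SZ, SZ), SSZ)
  step 1: add(add(SZ, mul(Z, SZ)), SSZ)
  step 2: add(S(add(Z, mul(Z, SZ))), SSZ)
  step 3: S(add(add(Z, mul(Z, SZ)), SSZ))
  step 4: S(add(mul(Z, SZ), SSZ))
  step 5: S(add(Z, SSZ))
  step 6: SSSZ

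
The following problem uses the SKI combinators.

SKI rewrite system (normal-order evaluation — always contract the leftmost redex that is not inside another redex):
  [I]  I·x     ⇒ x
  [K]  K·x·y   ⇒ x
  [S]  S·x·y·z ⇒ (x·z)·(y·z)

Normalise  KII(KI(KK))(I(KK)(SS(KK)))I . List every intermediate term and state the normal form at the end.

  start: KII(KI(KK))(I(KK)(SS(KK)))I
  step 1: I(KI(KK))(I(KK)(SS(KK)))I
  step 2: KI(KK)(I(KK)(SS(KK)))I
  step 3: I(I(KK)(SS(KK)))I
  step 4: I(KK)(SS(KK))I
  step 5: KK(SS(KK))I
  step 6: KI

Answer: normal form = KI  (in 6 steps)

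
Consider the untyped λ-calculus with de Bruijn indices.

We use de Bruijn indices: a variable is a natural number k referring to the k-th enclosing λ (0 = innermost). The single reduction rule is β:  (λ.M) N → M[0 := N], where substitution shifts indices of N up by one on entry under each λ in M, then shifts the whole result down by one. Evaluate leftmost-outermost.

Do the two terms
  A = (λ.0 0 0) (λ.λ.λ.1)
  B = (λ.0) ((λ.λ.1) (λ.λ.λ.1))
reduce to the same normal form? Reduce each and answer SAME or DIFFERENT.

Answer: SAME — A ⇓ λ.λ.λ.λ.1, B ⇓ λ.λ.λ.λ.1

Reduction:
Term A:
  start: (λ.0 0 0) (λ.λ.λ.1)
  [1] (λ.λ.λ.1) (λ.λ.λ.1) (λ.λ.λ.1)
  [2] (λ.λ.1) (λ.λ.λ.1)
  [3] λ.λ.λ.λ.1

Term B:
  start: (λ.0) ((λ.λ.1) (λ.λ.λ.1))
  [1] (λ.λ.1) (λ.λ.λ.1)
  [2] λ.λ.λ.λ.1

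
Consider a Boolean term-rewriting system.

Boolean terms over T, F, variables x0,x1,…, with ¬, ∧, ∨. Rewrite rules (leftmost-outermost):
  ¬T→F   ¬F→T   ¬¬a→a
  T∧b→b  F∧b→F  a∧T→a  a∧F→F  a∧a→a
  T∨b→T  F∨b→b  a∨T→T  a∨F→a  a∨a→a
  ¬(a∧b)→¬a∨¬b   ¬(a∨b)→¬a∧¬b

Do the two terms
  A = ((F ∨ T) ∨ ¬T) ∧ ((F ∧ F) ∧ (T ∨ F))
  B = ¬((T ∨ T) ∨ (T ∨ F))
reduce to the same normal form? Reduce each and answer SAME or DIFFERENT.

Answer: SAME — A ⇓ F, B ⇓ F

Derivation:
Term A:
  start: ((F ∨ T) ∨ ¬T) ∧ ((F ∧ F) ∧ (T ∨ F))
  →1  (T ∨ ¬T) ∧ ((F ∧ F) ∧ (T ∨ F))
  →2  T ∧ ((F ∧ F) ∧ (T ∨ F))
  →3  (F ∧ F) ∧ (T ∨ F)
  →4  F ∧ (T ∨ F)
  →5  F

Term B:
  start: ¬((T ∨ T) ∨ (T ∨ F))
  →1  ¬(T ∨ T) ∧ ¬(T ∨ F)
  →2  (¬T ∧ ¬T) ∧ ¬(T ∨ F)
  →3  ¬T ∧ ¬(T ∨ F)
  →4  F ∧ ¬(T ∨ F)
  →5  F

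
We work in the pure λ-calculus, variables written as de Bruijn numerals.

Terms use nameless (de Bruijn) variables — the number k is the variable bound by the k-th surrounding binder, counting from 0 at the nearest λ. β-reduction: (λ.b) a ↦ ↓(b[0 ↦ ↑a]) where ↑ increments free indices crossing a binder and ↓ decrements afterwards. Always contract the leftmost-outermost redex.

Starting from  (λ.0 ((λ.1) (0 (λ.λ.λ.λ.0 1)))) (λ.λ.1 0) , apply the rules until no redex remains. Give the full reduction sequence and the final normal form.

  start: (λ.0 ((λ.1) (0 (λ.λ.λ.λ.0 1)))) (λ.λ.1 0)
  step 1: (λ.λ.1 0) ((λ.λ.λ.1 0) ((λ.λ.1 0) (λ.λ.λ.λ.0 1)))
  step 2: λ.(λ.λ.λ.1 0) ((λ.λ.1 0) (λ.λ.λ.λ.0 1)) 0
  step 3: λ.(λ.λ.1 0) 0
  step 4: λ.λ.1 0

Answer: normal form = λ.λ.1 0  (in 4 steps)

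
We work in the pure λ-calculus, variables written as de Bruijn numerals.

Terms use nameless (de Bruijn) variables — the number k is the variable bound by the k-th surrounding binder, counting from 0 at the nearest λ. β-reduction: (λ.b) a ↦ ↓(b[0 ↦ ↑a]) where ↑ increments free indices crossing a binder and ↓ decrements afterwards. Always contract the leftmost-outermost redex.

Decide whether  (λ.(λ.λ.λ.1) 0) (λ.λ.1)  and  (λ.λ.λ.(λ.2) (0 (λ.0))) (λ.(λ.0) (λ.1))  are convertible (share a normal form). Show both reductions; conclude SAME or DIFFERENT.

Answer: SAME — A ⇓ λ.λ.1, B ⇓ λ.λ.1

Derivation:
Term A:
  start: (λ.(λ.λ.λ.1) 0) (λ.λ.1)
  [1] (λ.λ.λ.1) (λ.λ.1)
  [2] λ.λ.1

Term B:
  start: (λ.λ.λ.(λ.2) (0 (λ.0))) (λ.(λ.0) (λ.1))
  [1] λ.λ.(λ.2) (0 (λ.0))
  [2] λ.λ.1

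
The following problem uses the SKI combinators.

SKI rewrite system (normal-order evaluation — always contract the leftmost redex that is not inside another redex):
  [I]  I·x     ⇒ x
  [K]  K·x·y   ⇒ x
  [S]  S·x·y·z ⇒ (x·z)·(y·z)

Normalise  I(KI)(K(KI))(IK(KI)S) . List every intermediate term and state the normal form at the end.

Answer: normal form = KI  (in 5 steps)

Working:
  start: I(KI)(K(KI))(IK(KI)S)
  step 1: KI(K(KI))(IK(KI)S)
  step 2: I(IK(KI)S)
  step 3: IK(KI)S
  step 4: K(KI)S
  step 5: KI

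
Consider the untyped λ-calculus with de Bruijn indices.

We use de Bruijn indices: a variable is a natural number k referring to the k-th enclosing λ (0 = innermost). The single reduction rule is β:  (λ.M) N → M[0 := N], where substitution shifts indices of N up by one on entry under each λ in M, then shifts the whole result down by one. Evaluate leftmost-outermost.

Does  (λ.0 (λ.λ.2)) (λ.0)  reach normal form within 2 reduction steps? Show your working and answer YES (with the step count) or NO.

  start: (λ.0 (λ.λ.2)) (λ.0)
  [1] (λ.0) (λ.λ.λ.0)
  [2] λ.λ.λ.0

Answer: YES — reaches normal form λ.λ.λ.0 in 2 ≤ 2 steps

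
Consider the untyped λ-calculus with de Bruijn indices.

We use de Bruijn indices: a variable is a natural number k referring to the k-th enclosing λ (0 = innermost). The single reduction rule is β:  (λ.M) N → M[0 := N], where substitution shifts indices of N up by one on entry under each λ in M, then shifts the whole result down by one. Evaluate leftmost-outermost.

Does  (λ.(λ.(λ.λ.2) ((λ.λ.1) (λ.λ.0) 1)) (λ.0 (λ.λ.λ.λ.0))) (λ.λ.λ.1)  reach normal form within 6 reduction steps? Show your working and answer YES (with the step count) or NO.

  start: (λ.(λ.(λ.λ.2) ((λ.λ.1) (λ.λ.0) 1)) (λ.0 (λ.λ.λ.λ.0))) (λ.λ.λ.1)
  →1  (λ.(λ.λ.2) ((λ.λ.1) (λ.λ.0) (λ.λ.λ.1))) (λ.0 (λ.λ.λ.λ.0))
  →2  (λ.λ.λ.0 (λ.λ.λ.λ.0)) ((λ.λ.1) (λ.λ.0) (λ.λ.λ.1))
  →3  λ.λ.0 (λ.λ.λ.λ.0)

Answer: YES — reaches normal form λ.λ.0 (λ.λ.λ.λ.0) in 3 ≤ 6 steps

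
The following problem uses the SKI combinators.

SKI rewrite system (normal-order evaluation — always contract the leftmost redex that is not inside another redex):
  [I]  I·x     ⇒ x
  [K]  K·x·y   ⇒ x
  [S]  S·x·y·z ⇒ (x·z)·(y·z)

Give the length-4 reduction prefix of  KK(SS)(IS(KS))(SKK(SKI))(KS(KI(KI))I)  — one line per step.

Answer: after 4 steps: S(KS)(SI)

Working:
  start: KK(SS)(IS(KS))(SKK(SKI))(KS(KI(KI))I)
  →1  K(IS(KS))(SKK(SKI))(KS(KI(KI))I)
  →2  IS(KS)(KS(KI(KI))I)
  →3  S(KS)(KS(KI(KI))I)
  →4  S(KS)(SI)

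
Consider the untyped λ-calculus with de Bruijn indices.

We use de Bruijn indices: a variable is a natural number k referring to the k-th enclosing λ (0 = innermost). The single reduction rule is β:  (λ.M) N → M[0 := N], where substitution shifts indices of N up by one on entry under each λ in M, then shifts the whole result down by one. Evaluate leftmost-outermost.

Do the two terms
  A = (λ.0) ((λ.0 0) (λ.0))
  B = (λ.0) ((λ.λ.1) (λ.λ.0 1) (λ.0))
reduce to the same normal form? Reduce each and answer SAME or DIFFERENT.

Term A:
  start: (λ.0) ((λ.0 0) (λ.0))
  step 1: (λ.0 0) (λ.0)
  step 2: (λ.0) (λ.0)
  step 3: λ.0

Term B:
  start: (λ.0) ((λ.λ.1) (λ.λ.0 1) (λ.0))
  step 1: (λ.λ.1) (λ.λ.0 1) (λ.0)
  step 2: (λ.λ.λ.0 1) (λ.0)
  step 3: λ.λ.0 1

Answer: DIFFERENT — A ⇓ λ.0, B ⇓ λ.λ.0 1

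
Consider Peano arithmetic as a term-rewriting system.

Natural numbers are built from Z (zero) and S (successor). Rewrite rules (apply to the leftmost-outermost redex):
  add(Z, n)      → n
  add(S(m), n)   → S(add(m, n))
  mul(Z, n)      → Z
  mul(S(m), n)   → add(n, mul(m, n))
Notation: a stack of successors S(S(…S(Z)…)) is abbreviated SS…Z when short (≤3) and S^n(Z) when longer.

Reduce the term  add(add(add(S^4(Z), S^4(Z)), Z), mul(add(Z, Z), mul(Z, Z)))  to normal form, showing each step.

Answer: normal form = S^8(Z)  (in 25 steps)

Derivation:
  start: add(add(add(S^4(Z), S^4(Z)), Z), mul(add(Z, Z), mul(Z, Z)))
  →1  add(add(S(add(SSSZ, S^4(Z))), Z), mul(add(Z, Z), mul(Z, Z)))
  →2  add(S(add(add(SSSZ, S^4(Z)), Z)), mul(add(Z, Z), mul(Z, Z)))
  →3  S(add(add(add(SSSZ, S^4(Z)), Z), mul(add(Z, Z), mul(Z, Z))))
  →4  S(add(add(S(add(SSZ, S^4(Z))), Z), mul(add(Z, Z), mul(Z, Z))))
  →5  S(add(S(add(add(SSZ, S^4(Z)), Z)), mul(add(Z, Z), mul(Z, Z))))
  →6  S(S(add(add(add(SSZ, S^4(Z)), Z), mul(add(Z, Z), mul(Z, Z)))))
  →7  S(S(add(add(S(add(SZ, S^4(Z))), Z), mul(add(Z, Z), mul(Z, Z)))))
  →8  S(S(add(S(add(add(SZ, S^4(Z)), Z)), mul(add(Z, Z), mul(Z, Z)))))
  →9  S(S(S(add(add(add(SZ, S^4(Z)), Z), mul(add(Z, Z), mul(Z, Z))))))
  →10  S(S(S(add(add(S(add(Z, S^4(Z))), Z), mul(add(Z, Z), mul(Z, Z))))))
  →11  S(S(S(add(S(add(add(Z, S^4(Z)), Z)), mul(add(Z, Z), mul(Z, Z))))))
  →12  S(S(S(S(add(add(add(Z, S^4(Z)), Z), mul(add(Z, Z), mul(Z, Z)))))))
  →13  S(S(S(S(add(add(S^4(Z), Z), mul(add(Z, Z), mul(Z, Z)))))))
  →14  S(S(S(S(add(S(add(SSSZ, Z)), mul(add(Z, Z), mul(Z, Z)))))))
  →15  S(S(S(S(S(add(add(SSSZ, Z), mul(add(Z, Z), mul(Z, Z))))))))
  →16  S(S(S(S(S(add(S(add(SSZ, Z)), mul(add(Z, Z), mul(Z, Z))))))))
  →17  S(S(S(S(S(S(add(add(SSZ, Z), mul(add(Z, Z), mul(Z, Z)))))))))
  →18  S(S(S(S(S(S(add(S(add(SZ, Z)), mul(add(Z, Z), mul(Z, Z)))))))))
  →19  S(S(S(S(S(S(S(add(add(SZ, Z), mul(add(Z, Z), mul(Z, Z))))))))))
  →20  S(S(S(S(S(S(S(add(S(add(Z, Z)), mul(add(Z, Z), mul(Z, Z))))))))))
  →21  S(S(S(S(S(S(S(S(add(add(Z, Z), mul(add(Z, Z), mul(Z, Z)))))))))))
  →22  S(S(S(S(S(S(S(S(add(Z, mul(add(Z, Z), mul(Z, Z)))))))))))
  →23  S(S(S(S(S(S(S(S(mul(add(Z, Z), mul(Z, Z))))))))))
  →24  S(S(S(S(S(S(S(S(mul(Z, mul(Z, Z))))))))))
  →25  S^8(Z)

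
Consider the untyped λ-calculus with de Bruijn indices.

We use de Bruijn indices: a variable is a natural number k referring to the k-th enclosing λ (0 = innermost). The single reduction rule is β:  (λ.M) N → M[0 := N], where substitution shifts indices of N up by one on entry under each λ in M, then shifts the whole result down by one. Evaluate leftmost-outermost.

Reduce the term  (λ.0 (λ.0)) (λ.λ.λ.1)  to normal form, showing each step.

Answer: normal form = λ.λ.1  (in 2 steps)

Working:
  start: (λ.0 (λ.0)) (λ.λ.λ.1)
  [1] (λ.λ.λ.1) (λ.0)
  [2] λ.λ.1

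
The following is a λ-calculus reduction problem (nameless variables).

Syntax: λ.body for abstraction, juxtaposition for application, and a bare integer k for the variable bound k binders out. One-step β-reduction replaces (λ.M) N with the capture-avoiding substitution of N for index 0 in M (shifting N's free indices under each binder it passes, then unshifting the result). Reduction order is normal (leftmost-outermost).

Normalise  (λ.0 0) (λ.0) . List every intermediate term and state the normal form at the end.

  start: (λ.0 0) (λ.0)
  step 1: (λ.0) (λ.0)
  step 2: λ.0

Answer: normal form = λ.0  (in 2 steps)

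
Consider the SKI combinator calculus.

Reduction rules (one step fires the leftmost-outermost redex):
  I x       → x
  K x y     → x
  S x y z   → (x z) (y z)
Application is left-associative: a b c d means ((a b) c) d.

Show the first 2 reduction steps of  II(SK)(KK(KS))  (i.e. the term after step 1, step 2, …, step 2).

Answer: after 2 steps: SK(KK(KS))

Derivation:
  start: II(SK)(KK(KS))
  →1  I(SK)(KK(KS))
  →2  SK(KK(KS))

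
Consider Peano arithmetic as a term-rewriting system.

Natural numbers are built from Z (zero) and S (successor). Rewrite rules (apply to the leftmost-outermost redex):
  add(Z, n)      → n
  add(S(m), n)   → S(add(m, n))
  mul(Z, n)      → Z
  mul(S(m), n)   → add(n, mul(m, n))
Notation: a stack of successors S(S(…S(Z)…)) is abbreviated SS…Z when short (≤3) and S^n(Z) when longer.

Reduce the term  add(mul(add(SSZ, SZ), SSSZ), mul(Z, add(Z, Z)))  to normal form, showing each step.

Answer: normal form = S^9(Z)  (in 30 steps)

Reduction:
  start: add(mul(add(SSZ, SZ), SSSZ), mul(Z, add(Z, Z)))
  step 1: add(mul(S(add(SZ, SZ)), SSSZ), mul(Z, add(Z, Z)))
  step 2: add(add(SSSZ, mul(add(SZ, SZ), SSSZ)), mul(Z, add(Z, Z)))
  step 3: add(S(add(SSZ, mul(add(SZ, SZ), SSSZ))), mul(Z, add(Z, Z)))
  step 4: S(add(add(SSZ, mul(add(SZ, SZ), SSSZ)), mul(Z, add(Z, Z))))
  step 5: S(add(S(add(SZ, mul(add(SZ, SZ), SSSZ))), mul(Z, add(Z, Z))))
  step 6: S(S(add(add(SZ, mul(add(SZ, SZ), SSSZ)), mul(Z, add(Z, Z)))))
  step 7: S(S(add(S(add(Z, mul(add(SZ, SZ), SSSZ))), mul(Z, add(Z, Z)))))
  step 8: S(S(S(add(add(Z, mul(add(SZ, SZ), SSSZ)), mul(Z, add(Z, Z))))))
  step 9: S(S(S(add(mul(add(SZ, SZ), SSSZ), mul(Z, add(Z, Z))))))
  step 10: S(S(S(add(mul(S(add(Z, SZ)), SSSZ), mul(Z, add(Z, Z))))))
  step 11: S(S(S(add(add(SSSZ, mul(add(Z, SZ), SSSZ)), mul(Z, add(Z, Z))))))
  step 12: S(S(S(add(S(add(SSZ, mul(add(Z, SZ), SSSZ))), mul(Z, add(Z, Z))))))
  step 13: S(S(S(S(add(add(SSZ, mul(add(Z, SZ), SSSZ)), mul(Z, add(Z, Z)))))))
  step 14: S(S(S(S(add(S(add(SZ, mul(add(Z, SZ), SSSZ))), mul(Z, add(Z, Z)))))))
  step 15: S(S(S(S(S(add(add(SZ, mul(add(Z, SZ), SSSZ)), mul(Z, add(Z, Z))))))))
  step 16: S(S(S(S(S(add(S(add(Z, mul(add(Z, SZ), SSSZ))), mul(Z, add(Z, Z))))))))
  step 17: S(S(S(S(S(S(add(add(Z, mul(add(Z, SZ), SSSZ)), mul(Z, add(Z, Z)))))))))
  step 18: S(S(S(S(S(S(add(mul(add(Z, SZ), SSSZ), mul(Z, add(Z, Z)))))))))
  step 19: S(S(S(S(S(S(add(mul(SZ, SSSZ), mul(Z, add(Z, Z)))))))))
  step 20: S(S(S(S(S(S(add(add(SSSZ, mul(Z, SSSZ)), mul(Z, add(Z, Z)))))))))
  step 21: S(S(S(S(S(S(add(S(add(SSZ, mul(Z, SSSZ))), mul(Z, add(Z, Z)))))))))
  step 22: S(S(S(S(S(S(S(add(add(SSZ, mul(Z, SSSZ)), mul(Z, add(Z, Z))))))))))
  step 23: S(S(S(S(S(S(S(add(S(add(SZ, mul(Z, SSSZ))), mul(Z, add(Z, Z))))))))))
  step 24: S(S(S(S(S(S(S(S(add(add(SZ, mul(Z, SSSZ)), mul(Z, add(Z, Z)))))))))))
  step 25: S(S(S(S(S(S(S(S(add(S(add(Z, mul(Z, SSSZ))), mul(Z, add(Z, Z)))))))))))
  step 26: S(S(S(S(S(S(S(S(S(add(add(Z, mul(Z, SSSZ)), mul(Z, add(Z, Z))))))))))))
  step 27: S(S(S(S(S(S(S(S(S(add(mul(Z, SSSZ), mul(Z, add(Z, Z))))))))))))
  step 28: S(S(S(S(S(S(S(S(S(add(Z, mul(Z, add(Z, Z))))))))))))
  step 29: S(S(S(S(S(S(S(S(S(mul(Z, add(Z, Z)))))))))))
  step 30: S^9(Z)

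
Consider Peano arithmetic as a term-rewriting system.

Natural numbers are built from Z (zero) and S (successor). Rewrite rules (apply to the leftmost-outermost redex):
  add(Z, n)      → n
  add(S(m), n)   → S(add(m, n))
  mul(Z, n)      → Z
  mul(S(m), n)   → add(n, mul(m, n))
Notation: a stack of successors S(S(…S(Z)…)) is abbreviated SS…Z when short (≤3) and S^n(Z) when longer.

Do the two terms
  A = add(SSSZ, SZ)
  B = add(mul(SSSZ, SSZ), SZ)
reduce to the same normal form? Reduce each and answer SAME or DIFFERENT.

Term A:
  start: add(SSSZ, SZ)
  →1  S(add(SSZ, SZ))
  →2  S(S(add(SZ, SZ)))
  →3  S(S(S(add(Z, SZ))))
  →4  S^4(Z)

Term B:
  start: add(mul(SSSZ, SSZ), SZ)
  →1  add(add(SSZ, mul(SSZ, SSZ)), SZ)
  →2  add(S(add(SZ, mul(SSZ, SSZ))), SZ)
  →3  S(add(add(SZ, mul(SSZ, SSZ)), SZ))
  →4  S(add(S(add(Z, mul(SSZ, SSZ))), SZ))
  →5  S(S(add(add(Z, mul(SSZ, SSZ)), SZ)))
  →6  S(S(add(mul(SSZ, SSZ), SZ)))
  →7  S(S(add(add(SSZ, mul(SZ, SSZ)), SZ)))
  →8  S(S(add(S(add(SZ, mul(SZ, SSZ))), SZ)))
  →9  S(S(S(add(add(SZ, mul(SZ, SSZ)), SZ))))
  →10  S(S(S(add(S(add(Z, mul(SZ, SSZ))), SZ))))
  →11  S(S(S(S(add(add(Z, mul(SZ, SSZ)), SZ)))))
  →12  S(S(S(S(add(mul(SZ, SSZ), SZ)))))
  →13  S(S(S(S(add(add(SSZ, mul(Z, SSZ)), SZ)))))
  →14  S(S(S(S(add(S(add(SZ, mul(Z, SSZ))), SZ)))))
  →15  S(S(S(S(S(add(add(SZ, mul(Z, SSZ)), SZ))))))
  →16  S(S(S(S(S(add(S(add(Z, mul(Z, SSZ))), SZ))))))
  →17  S(S(S(S(S(S(add(add(Z, mul(Z, SSZ)), SZ)))))))
  →18  S(S(S(S(S(S(add(mul(Z, SSZ), SZ)))))))
  →19  S(S(S(S(S(S(add(Z, SZ)))))))
  →20  S^7(Z)

Answer: DIFFERENT — A ⇓ S^4(Z), B ⇓ S^7(Z)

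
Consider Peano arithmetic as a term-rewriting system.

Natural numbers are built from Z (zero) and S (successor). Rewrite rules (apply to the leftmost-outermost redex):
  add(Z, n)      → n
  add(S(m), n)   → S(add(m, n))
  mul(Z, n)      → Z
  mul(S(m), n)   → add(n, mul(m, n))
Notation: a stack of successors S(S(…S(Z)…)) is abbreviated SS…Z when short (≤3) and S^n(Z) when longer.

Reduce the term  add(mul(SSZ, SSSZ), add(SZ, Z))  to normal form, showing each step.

Answer: normal form = S^7(Z)  (in 20 steps)

Reduction:
  start: add(mul(SSZ, SSSZ), add(SZ, Z))
  [1] add(add(SSSZ, mul(SZ, SSSZ)), add(SZ, Z))
  [2] add(S(add(SSZ, mul(SZ, SSSZ))), add(SZ, Z))
  [3] S(add(add(SSZ, mul(SZ, SSSZ)), add(SZ, Z)))
  [4] S(add(S(add(SZ, mul(SZ, SSSZ))), add(SZ, Z)))
  [5] S(S(add(add(SZ, mul(SZ, SSSZ)), add(SZ, Z))))
  [6] S(S(add(S(add(Z, mul(SZ, SSSZ))), add(SZ, Z))))
  [7] S(S(S(add(add(Z, mul(SZ, SSSZ)), add(SZ, Z)))))
  [8] S(S(S(add(mul(SZ, SSSZ), add(SZ, Z)))))
  [9] S(S(S(add(add(SSSZ, mul(Z, SSSZ)), add(SZ, Z)))))
  [10] S(S(S(add(S(add(SSZ, mul(Z, SSSZ))), add(SZ, Z)))))
  [11] S(S(S(S(add(add(SSZ, mul(Z, SSSZ)), add(SZ, Z))))))
  [12] S(S(S(S(add(S(add(SZ, mul(Z, SSSZ))), add(SZ, Z))))))
  [13] S(S(S(S(S(add(add(SZ, mul(Z, SSSZ)), add(SZ, Z)))))))
  [14] S(S(S(S(S(add(S(add(Z, mul(Z, SSSZ))), add(SZ, Z)))))))
  [15] S(S(S(S(S(S(add(add(Z, mul(Z, SSSZ)), add(SZ, Z))))))))
  [16] S(S(S(S(S(S(add(mul(Z, SSSZ), add(SZ, Z))))))))
  [17] S(S(S(S(S(S(add(Z, add(SZ, Z))))))))
  [18] S(S(S(S(S(S(add(SZ, Z)))))))
  [19] S(S(S(S(S(S(S(add(Z, Z))))))))
  [20] S^7(Z)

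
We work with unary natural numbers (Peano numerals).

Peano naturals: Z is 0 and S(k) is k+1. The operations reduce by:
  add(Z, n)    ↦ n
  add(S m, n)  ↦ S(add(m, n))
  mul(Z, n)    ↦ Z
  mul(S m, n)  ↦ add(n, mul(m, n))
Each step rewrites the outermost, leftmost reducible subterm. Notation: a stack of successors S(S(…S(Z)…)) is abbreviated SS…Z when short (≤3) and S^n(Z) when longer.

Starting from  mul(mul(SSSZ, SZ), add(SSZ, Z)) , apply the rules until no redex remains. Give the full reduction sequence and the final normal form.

Answer: normal form = S^6(Z)  (in 32 steps)

Derivation:
  start: mul(mul(SSSZ, SZ), add(SSZ, Z))
  step 1: mul(add(SZ, mul(SSZ, SZ)), add(SSZ, Z))
  step 2: mul(S(add(Z, mul(SSZ, SZ))), add(SSZ, Z))
  step 3: add(add(SSZ, Z), mul(add(Z, mul(SSZ, SZ)), add(SSZ, Z)))
  step 4: add(S(add(SZ, Z)), mul(add(Z, mul(SSZ, SZ)), add(SSZ, Z)))
  step 5: S(add(add(SZ, Z), mul(add(Z, mul(SSZ, SZ)), add(SSZ, Z))))
  step 6: S(add(S(add(Z, Z)), mul(add(Z, mul(SSZ, SZ)), add(SSZ, Z))))
  step 7: S(S(add(add(Z, Z), mul(add(Z, mul(SSZ, SZ)), add(SSZ, Z)))))
  step 8: S(S(add(Z, mul(add(Z, mul(SSZ, SZ)), add(SSZ, Z)))))
  step 9: S(S(mul(add(Z, mul(SSZ, SZ)), add(SSZ, Z))))
  step 10: S(S(mul(mul(SSZ, SZ), add(SSZ, Z))))
  step 11: S(S(mul(add(SZ, mul(SZ, SZ)), add(SSZ, Z))))
  step 12: S(S(mul(S(add(Z, mul(SZ, SZ))), add(SSZ, Z))))
  step 13: S(S(add(add(SSZ, Z), mul(add(Z, mul(SZ, SZ)), add(SSZ, Z)))))
  step 14: S(S(add(S(add(SZ, Z)), mul(add(Z, mul(SZ, SZ)), add(SSZ, Z)))))
  step 15: S(S(S(add(add(SZ, Z), mul(add(Z, mul(SZ, SZ)), add(SSZ, Z))))))
  step 16: S(S(S(add(S(add(Z, Z)), mul(add(Z, mul(SZ, SZ)), add(SSZ, Z))))))
  step 17: S(S(S(S(add(add(Z, Z), mul(add(Z, mul(SZ, SZ)), add(SSZ, Z)))))))
  step 18: S(S(S(S(add(Z, mul(add(Z, mul(SZ, SZ)), add(SSZ, Z)))))))
  step 19: S(S(S(S(mul(add(Z, mul(SZ, SZ)), add(SSZ, Z))))))
  step 20: S(S(S(S(mul(mul(SZ, SZ), add(SSZ, Z))))))
  step 21: S(S(S(S(mul(add(SZ, mul(Z, SZ)), add(SSZ, Z))))))
  step 22: S(S(S(S(mul(S(add(Z, mul(Z, SZ))), add(SSZ, Z))))))
  step 23: S(S(S(S(add(add(SSZ, Z), mul(add(Z, mul(Z, SZ)), add(SSZ, Z)))))))
  step 24: S(S(S(S(add(S(add(SZ, Z)), mul(add(Z, mul(Z, SZ)), add(SSZ, Z)))))))
  step 25: S(S(S(S(S(add(add(SZ, Z), mul(add(Z, mul(Z, SZ)), add(SSZ, Z))))))))
  step 26: S(S(S(S(S(add(S(add(Z, Z)), mul(add(Z, mul(Z, SZ)), add(SSZ, Z))))))))
  step 27: S(S(S(S(S(S(add(add(Z, Z), mul(add(Z, mul(Z, SZ)), add(SSZ, Z)))))))))
  step 28: S(S(S(S(S(S(add(Z, mul(add(Z, mul(Z, SZ)), add(SSZ, Z)))))))))
  step 29: S(S(S(S(S(S(mul(add(Z, mul(Z, SZ)), add(SSZ, Z))))))))
  step 30: S(S(S(S(S(S(mul(mul(Z, SZ), add(SSZ, Z))))))))
  step 31: S(S(S(S(S(S(mul(Z, add(SSZ, Z))))))))
  step 32: S^6(Z)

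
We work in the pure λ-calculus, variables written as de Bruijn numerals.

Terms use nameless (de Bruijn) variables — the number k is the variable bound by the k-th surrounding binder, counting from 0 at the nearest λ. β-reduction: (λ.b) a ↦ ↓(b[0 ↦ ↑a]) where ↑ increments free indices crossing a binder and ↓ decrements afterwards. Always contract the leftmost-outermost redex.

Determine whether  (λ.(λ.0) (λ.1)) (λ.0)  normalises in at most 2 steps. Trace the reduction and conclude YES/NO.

Answer: YES — reaches normal form λ.λ.0 in 2 ≤ 2 steps

Derivation:
  start: (λ.(λ.0) (λ.1)) (λ.0)
  step 1: (λ.0) (λ.λ.0)
  step 2: λ.λ.0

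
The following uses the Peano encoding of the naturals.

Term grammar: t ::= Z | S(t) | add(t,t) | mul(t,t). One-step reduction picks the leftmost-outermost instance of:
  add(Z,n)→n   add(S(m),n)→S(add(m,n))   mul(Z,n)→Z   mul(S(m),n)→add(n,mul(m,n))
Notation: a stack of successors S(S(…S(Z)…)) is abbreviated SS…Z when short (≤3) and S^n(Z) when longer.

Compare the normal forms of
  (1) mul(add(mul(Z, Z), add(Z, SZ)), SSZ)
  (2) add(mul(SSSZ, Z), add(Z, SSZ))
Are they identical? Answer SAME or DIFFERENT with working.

Term A:
  start: mul(add(mul(Z, Z), add(Z, SZ)), SSZ)
  →1  mul(add(Z, add(Z, SZ)), SSZ)
  →2  mul(add(Z, SZ), SSZ)
  →3  mul(SZ, SSZ)
  →4  add(SSZ, mul(Z, SSZ))
  →5  S(add(SZ, mul(Z, SSZ)))
  →6  S(S(add(Z, mul(Z, SSZ))))
  →7  S(S(mul(Z, SSZ)))
  →8  SSZ

Term B:
  start: add(mul(SSSZ, Z), add(Z, SSZ))
  →1  add(add(Z, mul(SSZ, Z)), add(Z, SSZ))
  →2  add(mul(SSZ, Z), add(Z, SSZ))
  →3  add(add(Z, mul(SZ, Z)), add(Z, SSZ))
  →4  add(mul(SZ, Z), add(Z, SSZ))
  →5  add(add(Z, mul(Z, Z)), add(Z, SSZ))
  →6  add(mul(Z, Z), add(Z, SSZ))
  →7  add(Z, add(Z, SSZ))
  →8  add(Z, SSZ)
  →9  SSZ

Answer: SAME — A ⇓ SSZ, B ⇓ SSZ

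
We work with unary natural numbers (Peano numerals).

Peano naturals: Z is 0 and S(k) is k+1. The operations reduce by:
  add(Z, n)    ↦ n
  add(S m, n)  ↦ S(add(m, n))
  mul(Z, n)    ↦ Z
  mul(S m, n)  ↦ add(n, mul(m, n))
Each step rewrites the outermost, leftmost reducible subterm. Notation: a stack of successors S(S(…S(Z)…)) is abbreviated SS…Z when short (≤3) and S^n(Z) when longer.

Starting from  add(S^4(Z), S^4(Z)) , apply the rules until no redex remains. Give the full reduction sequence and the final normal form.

  start: add(S^4(Z), S^4(Z))
  [1] S(add(SSSZ, S^4(Z)))
  [2] S(S(add(SSZ, S^4(Z))))
  [3] S(S(S(add(SZ, S^4(Z)))))
  [4] S(S(S(S(add(Z, S^4(Z))))))
  [5] S^8(Z)

Answer: normal form = S^8(Z)  (in 5 steps)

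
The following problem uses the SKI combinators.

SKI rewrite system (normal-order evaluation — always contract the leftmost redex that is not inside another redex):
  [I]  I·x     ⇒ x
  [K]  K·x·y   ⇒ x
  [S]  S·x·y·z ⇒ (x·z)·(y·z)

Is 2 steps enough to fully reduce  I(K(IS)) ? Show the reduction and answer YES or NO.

  start: I(K(IS))
  →1  K(IS)
  →2  KS

Answer: YES — reaches normal form KS in 2 ≤ 2 steps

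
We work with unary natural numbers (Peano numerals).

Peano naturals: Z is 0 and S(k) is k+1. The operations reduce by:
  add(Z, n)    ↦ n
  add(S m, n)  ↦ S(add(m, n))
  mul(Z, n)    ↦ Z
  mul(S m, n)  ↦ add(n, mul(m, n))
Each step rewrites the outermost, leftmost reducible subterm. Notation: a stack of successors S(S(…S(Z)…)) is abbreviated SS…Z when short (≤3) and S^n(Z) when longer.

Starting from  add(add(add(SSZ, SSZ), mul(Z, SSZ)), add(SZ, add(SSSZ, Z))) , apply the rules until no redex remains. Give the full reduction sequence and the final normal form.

Answer: normal form = S^8(Z)  (in 20 steps)

Working:
  start: add(add(add(SSZ, SSZ), mul(Z, SSZ)), add(SZ, add(SSSZ, Z)))
  step 1: add(add(S(add(SZ, SSZ)), mul(Z, SSZ)), add(SZ, add(SSSZ, Z)))
  step 2: add(S(add(add(SZ, SSZ), mul(Z, SSZ))), add(SZ, add(SSSZ, Z)))
  step 3: S(add(add(add(SZ, SSZ), mul(Z, SSZ)), add(SZ, add(SSSZ, Z))))
  step 4: S(add(add(S(add(Z, SSZ)), mul(Z, SSZ)), add(SZ, add(SSSZ, Z))))
  step 5: S(add(S(add(add(Z, SSZ), mul(Z, SSZ))), add(SZ, add(SSSZ, Z))))
  step 6: S(S(add(add(add(Z, SSZ), mul(Z, SSZ)), add(SZ, add(SSSZ, Z)))))
  step 7: S(S(add(add(SSZ, mul(Z, SSZ)), add(SZ, add(SSSZ, Z)))))
  step 8: S(S(add(S(add(SZ, mul(Z, SSZ))), add(SZ, add(SSSZ, Z)))))
  step 9: S(S(S(add(add(SZ, mul(Z, SSZ)), add(SZ, add(SSSZ, Z))))))
  step 10: S(S(S(add(S(add(Z, mul(Z, SSZ))), add(SZ, add(SSSZ, Z))))))
  step 11: S(S(S(S(add(add(Z, mul(Z, SSZ)), add(SZ, add(SSSZ, Z)))))))
  step 12: S(S(S(S(add(mul(Z, SSZ), add(SZ, add(SSSZ, Z)))))))
  step 13: S(S(S(S(add(Z, add(SZ, add(SSSZ, Z)))))))
  step 14: S(S(S(S(add(SZ, add(SSSZ, Z))))))
  step 15: S(S(S(S(S(add(Z, add(SSSZ, Z)))))))
  step 16: S(S(S(S(S(add(SSSZ, Z))))))
  step 17: S(S(S(S(S(S(add(SSZ, Z)))))))
  step 18: S(S(S(S(S(S(S(add(SZ, Z))))))))
  step 19: S(S(S(S(S(S(S(S(add(Z, Z)))))))))
  step 20: S^8(Z)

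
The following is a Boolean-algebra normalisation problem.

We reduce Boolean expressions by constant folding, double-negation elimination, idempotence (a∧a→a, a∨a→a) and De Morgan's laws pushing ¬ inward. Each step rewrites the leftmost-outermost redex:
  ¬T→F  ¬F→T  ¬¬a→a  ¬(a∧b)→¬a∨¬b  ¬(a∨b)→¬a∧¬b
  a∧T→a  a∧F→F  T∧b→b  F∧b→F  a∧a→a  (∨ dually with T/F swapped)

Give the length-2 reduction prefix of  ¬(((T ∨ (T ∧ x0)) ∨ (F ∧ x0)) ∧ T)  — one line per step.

  start: ¬(((T ∨ (T ∧ x0)) ∨ (F ∧ x0)) ∧ T)
  →1  ¬((T ∨ (T ∧ x0)) ∨ (F ∧ x0)) ∨ ¬T
  →2  (¬(T ∨ (T ∧ x0)) ∧ ¬(F ∧ x0)) ∨ ¬T

Answer: after 2 steps: (¬(T ∨ (T ∧ x0)) ∧ ¬(F ∧ x0)) ∨ ¬T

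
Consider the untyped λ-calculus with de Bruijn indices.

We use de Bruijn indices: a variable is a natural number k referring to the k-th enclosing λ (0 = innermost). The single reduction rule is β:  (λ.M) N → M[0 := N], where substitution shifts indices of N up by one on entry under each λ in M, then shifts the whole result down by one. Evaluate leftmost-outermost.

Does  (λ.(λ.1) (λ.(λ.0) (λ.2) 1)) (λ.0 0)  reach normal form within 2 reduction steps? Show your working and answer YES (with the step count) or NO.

Answer: YES — reaches normal form λ.0 0 in 2 ≤ 2 steps

Derivation:
  start: (λ.(λ.1) (λ.(λ.0) (λ.2) 1)) (λ.0 0)
  →1  (λ.λ.0 0) (λ.(λ.0) (λ.λ.0 0) (λ.0 0))
  →2  λ.0 0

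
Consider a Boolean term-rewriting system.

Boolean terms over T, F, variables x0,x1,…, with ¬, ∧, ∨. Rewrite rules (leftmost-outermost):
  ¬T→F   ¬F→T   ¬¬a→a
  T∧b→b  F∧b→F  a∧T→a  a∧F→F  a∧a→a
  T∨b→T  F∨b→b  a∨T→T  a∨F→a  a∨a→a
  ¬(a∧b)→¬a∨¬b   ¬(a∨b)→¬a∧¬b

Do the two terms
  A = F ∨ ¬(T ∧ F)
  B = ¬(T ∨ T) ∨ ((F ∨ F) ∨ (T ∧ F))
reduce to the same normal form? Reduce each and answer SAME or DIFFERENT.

Answer: DIFFERENT — A ⇓ T, B ⇓ F

Derivation:
Term A:
  start: F ∨ ¬(T ∧ F)
  [1] ¬(T ∧ F)
  [2] ¬T ∨ ¬F
  [3] F ∨ ¬F
  [4] ¬F
  [5] T

Term B:
  start: ¬(T ∨ T) ∨ ((F ∨ F) ∨ (T ∧ F))
  [1] (¬T ∧ ¬T) ∨ ((F ∨ F) ∨ (T ∧ F))
  [2] ¬T ∨ ((F ∨ F) ∨ (T ∧ F))
  [3] F ∨ ((F ∨ F) ∨ (T ∧ F))
  [4] (F ∨ F) ∨ (T ∧ F)
  [5] F ∨ (T ∧ F)
  [6] T ∧ F
  [7] F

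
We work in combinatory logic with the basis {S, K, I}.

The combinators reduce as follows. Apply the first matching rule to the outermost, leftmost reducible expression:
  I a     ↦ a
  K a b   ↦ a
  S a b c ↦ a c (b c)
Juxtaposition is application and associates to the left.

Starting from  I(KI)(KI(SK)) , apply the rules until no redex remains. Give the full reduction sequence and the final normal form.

Answer: normal form = I  (in 2 steps)

Derivation:
  start: I(KI)(KI(SK))
  →1  KI(KI(SK))
  →2  I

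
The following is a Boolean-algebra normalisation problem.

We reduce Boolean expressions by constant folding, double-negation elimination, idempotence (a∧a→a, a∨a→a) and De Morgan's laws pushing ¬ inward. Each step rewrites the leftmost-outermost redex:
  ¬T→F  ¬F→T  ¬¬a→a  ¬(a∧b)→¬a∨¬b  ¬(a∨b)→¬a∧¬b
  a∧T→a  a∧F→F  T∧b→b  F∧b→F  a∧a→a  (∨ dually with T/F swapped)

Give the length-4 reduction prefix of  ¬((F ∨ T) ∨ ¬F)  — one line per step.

Answer: after 4 steps: ¬T ∧ ¬¬F

Reduction:
  start: ¬((F ∨ T) ∨ ¬F)
  [1] ¬(F ∨ T) ∧ ¬¬F
  [2] (¬F ∧ ¬T) ∧ ¬¬F
  [3] (T ∧ ¬T) ∧ ¬¬F
  [4] ¬T ∧ ¬¬F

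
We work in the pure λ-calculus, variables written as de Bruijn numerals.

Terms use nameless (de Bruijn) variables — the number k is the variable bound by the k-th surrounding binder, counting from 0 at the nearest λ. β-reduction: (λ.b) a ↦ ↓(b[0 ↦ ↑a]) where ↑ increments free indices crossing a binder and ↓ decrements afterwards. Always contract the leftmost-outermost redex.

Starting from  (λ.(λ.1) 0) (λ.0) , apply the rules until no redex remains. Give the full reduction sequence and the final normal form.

Answer: normal form = λ.0  (in 2 steps)

Reduction:
  start: (λ.(λ.1) 0) (λ.0)
  [1] (λ.λ.0) (λ.0)
  [2] λ.0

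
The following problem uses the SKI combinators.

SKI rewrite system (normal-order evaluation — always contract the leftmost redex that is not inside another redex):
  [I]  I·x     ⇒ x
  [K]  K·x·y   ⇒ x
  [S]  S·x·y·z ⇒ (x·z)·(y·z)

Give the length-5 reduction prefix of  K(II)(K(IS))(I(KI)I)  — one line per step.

  start: K(II)(K(IS))(I(KI)I)
  →1  II(I(KI)I)
  →2  I(I(KI)I)
  →3  I(KI)I
  →4  KII
  →5  I

Answer: after 5 steps: I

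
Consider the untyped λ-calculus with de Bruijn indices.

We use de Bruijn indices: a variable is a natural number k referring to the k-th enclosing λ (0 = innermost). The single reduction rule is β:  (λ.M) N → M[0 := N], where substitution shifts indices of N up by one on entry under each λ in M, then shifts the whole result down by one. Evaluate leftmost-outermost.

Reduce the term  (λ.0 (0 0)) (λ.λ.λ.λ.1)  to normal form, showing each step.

Answer: normal form = λ.λ.λ.1  (in 2 steps)

Working:
  start: (λ.0 (0 0)) (λ.λ.λ.λ.1)
  step 1: (λ.λ.λ.λ.1) ((λ.λ.λ.λ.1) (λ.λ.λ.λ.1))
  step 2: λ.λ.λ.1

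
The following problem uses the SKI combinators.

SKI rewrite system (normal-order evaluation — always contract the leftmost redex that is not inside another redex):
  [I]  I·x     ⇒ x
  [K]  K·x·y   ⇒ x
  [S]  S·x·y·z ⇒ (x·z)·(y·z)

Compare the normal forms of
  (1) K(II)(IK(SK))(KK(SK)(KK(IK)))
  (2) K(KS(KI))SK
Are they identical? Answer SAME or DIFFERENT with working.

Term A:
  start: K(II)(IK(SK))(KK(SK)(KK(IK)))
  step 1: II(KK(SK)(KK(IK)))
  step 2: I(KK(SK)(KK(IK)))
  step 3: KK(SK)(KK(IK))
  step 4: K(KK(IK))
  step 5: KK

Term B:
  start: K(KS(KI))SK
  step 1: KS(KI)K
  step 2: SK

Answer: DIFFERENT — A ⇓ KK, B ⇓ SK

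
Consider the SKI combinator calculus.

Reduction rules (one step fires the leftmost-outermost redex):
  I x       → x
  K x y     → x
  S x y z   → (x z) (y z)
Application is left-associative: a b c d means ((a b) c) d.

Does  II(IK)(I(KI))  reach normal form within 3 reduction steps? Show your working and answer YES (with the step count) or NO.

  start: II(IK)(I(KI))
  step 1: I(IK)(I(KI))
  step 2: IK(I(KI))
  step 3: K(I(KI))

Answer: NO — after 3 steps the term is K(I(KI)), not yet normal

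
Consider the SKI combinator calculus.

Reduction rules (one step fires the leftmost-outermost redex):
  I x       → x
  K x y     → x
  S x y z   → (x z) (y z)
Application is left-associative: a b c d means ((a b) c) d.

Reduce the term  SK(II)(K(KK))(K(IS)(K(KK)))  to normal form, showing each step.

Answer: normal form = KK  (in 3 steps)

Reduction:
  start: SK(II)(K(KK))(K(IS)(K(KK)))
  [1] K(K(KK))(II(K(KK)))(K(IS)(K(KK)))
  [2] K(KK)(K(IS)(K(KK)))
  [3] KK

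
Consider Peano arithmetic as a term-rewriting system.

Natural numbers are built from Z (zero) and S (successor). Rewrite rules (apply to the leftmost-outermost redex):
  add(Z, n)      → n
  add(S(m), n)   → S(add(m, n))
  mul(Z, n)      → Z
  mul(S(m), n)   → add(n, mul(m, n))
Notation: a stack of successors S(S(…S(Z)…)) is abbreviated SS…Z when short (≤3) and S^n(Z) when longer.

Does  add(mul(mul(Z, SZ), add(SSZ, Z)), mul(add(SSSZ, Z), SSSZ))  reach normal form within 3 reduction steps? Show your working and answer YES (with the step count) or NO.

  start: add(mul(mul(Z, SZ), add(SSZ, Z)), mul(add(SSSZ, Z), SSSZ))
  step 1: add(mul(Z, add(SSZ, Z)), mul(add(SSSZ, Z), SSSZ))
  step 2: add(Z, mul(add(SSSZ, Z), SSSZ))
  step 3: mul(add(SSSZ, Z), SSSZ)

Answer: NO — after 3 steps the term is mul(add(SSSZ, Z), SSSZ), not yet normal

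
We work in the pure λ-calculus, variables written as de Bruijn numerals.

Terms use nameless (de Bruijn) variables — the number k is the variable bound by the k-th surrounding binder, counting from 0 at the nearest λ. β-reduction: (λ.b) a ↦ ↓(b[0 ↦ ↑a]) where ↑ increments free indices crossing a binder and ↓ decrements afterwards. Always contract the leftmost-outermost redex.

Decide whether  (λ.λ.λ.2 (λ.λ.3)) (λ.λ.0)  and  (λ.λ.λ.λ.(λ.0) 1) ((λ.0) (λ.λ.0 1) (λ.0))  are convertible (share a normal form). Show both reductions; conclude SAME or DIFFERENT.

Answer: DIFFERENT — A ⇓ λ.λ.λ.0, B ⇓ λ.λ.λ.1

Derivation:
Term A:
  start: (λ.λ.λ.2 (λ.λ.3)) (λ.λ.0)
  →1  λ.λ.(λ.λ.0) (λ.λ.3)
  →2  λ.λ.λ.0

Term B:
  start: (λ.λ.λ.λ.(λ.0) 1) ((λ.0) (λ.λ.0 1) (λ.0))
  →1  λ.λ.λ.(λ.0) 1
  →2  λ.λ.λ.1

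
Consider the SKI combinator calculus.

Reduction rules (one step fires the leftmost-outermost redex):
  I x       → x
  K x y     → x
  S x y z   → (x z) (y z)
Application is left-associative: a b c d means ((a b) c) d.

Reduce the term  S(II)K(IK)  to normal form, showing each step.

  start: S(II)K(IK)
  step 1: II(IK)(K(IK))
  step 2: I(IK)(K(IK))
  step 3: IK(K(IK))
  step 4: K(K(IK))
  step 5: K(KK)

Answer: normal form = K(KK)  (in 5 steps)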